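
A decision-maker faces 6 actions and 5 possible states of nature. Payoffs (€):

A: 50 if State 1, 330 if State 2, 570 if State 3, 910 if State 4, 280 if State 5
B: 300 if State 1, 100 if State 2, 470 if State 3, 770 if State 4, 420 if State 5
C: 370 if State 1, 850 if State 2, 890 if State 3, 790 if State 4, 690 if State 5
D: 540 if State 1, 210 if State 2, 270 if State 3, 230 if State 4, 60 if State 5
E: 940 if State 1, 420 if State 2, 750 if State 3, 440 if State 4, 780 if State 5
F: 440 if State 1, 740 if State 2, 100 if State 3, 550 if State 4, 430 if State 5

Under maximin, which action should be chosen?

Row minima: A=50, B=100, C=370, D=60, E=420, F=100
Best worst-case = 420 → E.

E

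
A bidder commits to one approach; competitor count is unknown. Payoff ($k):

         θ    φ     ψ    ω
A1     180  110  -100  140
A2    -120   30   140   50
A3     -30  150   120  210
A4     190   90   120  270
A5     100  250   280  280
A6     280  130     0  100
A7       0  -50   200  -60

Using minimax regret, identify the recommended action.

A4

Column bests: θ=280, φ=250, ψ=280, ω=280.
A1 regrets: 100, 140, 380, 140 → max 380
A2 regrets: 400, 220, 140, 230 → max 400
A3 regrets: 310, 100, 160, 70 → max 310
A4 regrets: 90, 160, 160, 10 → max 160
A5 regrets: 180, 0, 0, 0 → max 180
A6 regrets: 0, 120, 280, 180 → max 280
A7 regrets: 280, 300, 80, 340 → max 340
Smallest max regret = 160 → A4.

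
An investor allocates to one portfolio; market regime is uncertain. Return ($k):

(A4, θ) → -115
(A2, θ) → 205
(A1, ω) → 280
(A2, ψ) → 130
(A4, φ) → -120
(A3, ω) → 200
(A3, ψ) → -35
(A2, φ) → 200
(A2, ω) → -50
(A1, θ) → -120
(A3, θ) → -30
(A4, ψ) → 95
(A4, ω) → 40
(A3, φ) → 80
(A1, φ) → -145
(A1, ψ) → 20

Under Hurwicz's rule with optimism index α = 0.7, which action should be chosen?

A1: 0.7·280 + 0.3·(-145) = 152.5
A2: 0.7·205 + 0.3·(-50) = 128.5
A3: 0.7·200 + 0.3·(-35) = 129.5
A4: 0.7·95 + 0.3·(-120) = 30.5
Highest Hurwicz score = 152.5 → A1.

A1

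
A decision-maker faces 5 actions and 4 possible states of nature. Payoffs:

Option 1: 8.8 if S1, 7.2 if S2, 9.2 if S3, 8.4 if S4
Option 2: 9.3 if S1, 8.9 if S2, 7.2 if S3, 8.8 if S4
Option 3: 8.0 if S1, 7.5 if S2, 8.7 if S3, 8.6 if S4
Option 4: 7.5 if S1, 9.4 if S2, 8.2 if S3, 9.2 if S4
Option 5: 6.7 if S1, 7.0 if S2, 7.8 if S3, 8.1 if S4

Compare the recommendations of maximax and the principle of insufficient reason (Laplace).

Row maxima: Option 1=9.2, Option 2=9.3, Option 3=8.7, Option 4=9.4, Option 5=8.1
Best best-case = 9.4 → Option 4.
Row averages: Option 1=8.4, Option 2=8.55, Option 3=8.2, Option 4=8.575, Option 5=7.4
Highest average = 8.575 → Option 4.

maximax → Option 4; laplace → Option 4 (agree)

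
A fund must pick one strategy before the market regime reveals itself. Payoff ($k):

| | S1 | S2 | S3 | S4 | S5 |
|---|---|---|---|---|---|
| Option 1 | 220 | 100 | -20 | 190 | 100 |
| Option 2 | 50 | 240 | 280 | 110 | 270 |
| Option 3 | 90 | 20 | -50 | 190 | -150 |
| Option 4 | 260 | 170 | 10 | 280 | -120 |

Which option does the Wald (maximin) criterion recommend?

Option 2

Row minima: Option 1=-20, Option 2=50, Option 3=-150, Option 4=-120
Best worst-case = 50 → Option 2.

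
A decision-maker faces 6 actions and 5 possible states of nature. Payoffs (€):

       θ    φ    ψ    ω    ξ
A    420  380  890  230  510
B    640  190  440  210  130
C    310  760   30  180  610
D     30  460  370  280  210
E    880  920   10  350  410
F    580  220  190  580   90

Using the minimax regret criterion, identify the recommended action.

A

Column bests: θ=880, φ=920, ψ=890, ω=580, ξ=610.
A regrets: 460, 540, 0, 350, 100 → max 540
B regrets: 240, 730, 450, 370, 480 → max 730
C regrets: 570, 160, 860, 400, 0 → max 860
D regrets: 850, 460, 520, 300, 400 → max 850
E regrets: 0, 0, 880, 230, 200 → max 880
F regrets: 300, 700, 700, 0, 520 → max 700
Smallest max regret = 540 → A.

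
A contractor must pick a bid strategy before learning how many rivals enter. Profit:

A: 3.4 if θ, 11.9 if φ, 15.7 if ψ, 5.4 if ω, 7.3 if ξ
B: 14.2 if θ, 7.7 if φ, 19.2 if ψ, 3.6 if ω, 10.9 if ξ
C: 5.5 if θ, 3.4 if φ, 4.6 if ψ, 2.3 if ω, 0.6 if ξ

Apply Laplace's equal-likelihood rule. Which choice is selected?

Row averages: A=8.74, B=11.12, C=3.28
Highest average = 11.12 → B.

B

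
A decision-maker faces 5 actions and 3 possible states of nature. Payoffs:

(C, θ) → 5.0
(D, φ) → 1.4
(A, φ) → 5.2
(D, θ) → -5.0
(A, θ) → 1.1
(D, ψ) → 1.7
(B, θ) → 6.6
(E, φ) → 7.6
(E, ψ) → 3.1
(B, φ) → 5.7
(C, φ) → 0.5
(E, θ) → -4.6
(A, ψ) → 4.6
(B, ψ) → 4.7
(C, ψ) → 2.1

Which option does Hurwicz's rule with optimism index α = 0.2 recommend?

A: 0.2·5.2 + 0.8·1.1 = 1.92
B: 0.2·6.6 + 0.8·4.7 = 5.08
C: 0.2·5.0 + 0.8·0.5 = 1.4
D: 0.2·1.7 + 0.8·(-5.0) = -3.66
E: 0.2·7.6 + 0.8·(-4.6) = -2.16
Highest Hurwicz score = 5.08 → B.

B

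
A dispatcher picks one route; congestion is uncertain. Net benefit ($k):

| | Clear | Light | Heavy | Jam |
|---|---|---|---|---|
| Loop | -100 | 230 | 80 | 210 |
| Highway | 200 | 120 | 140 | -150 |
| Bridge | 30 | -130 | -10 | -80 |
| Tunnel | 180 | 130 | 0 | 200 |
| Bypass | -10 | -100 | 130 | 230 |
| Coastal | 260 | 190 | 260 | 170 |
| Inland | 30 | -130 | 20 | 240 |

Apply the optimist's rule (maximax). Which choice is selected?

Coastal

Row maxima: Loop=230, Highway=200, Bridge=30, Tunnel=200, Bypass=230, Coastal=260, Inland=240
Best best-case = 260 → Coastal.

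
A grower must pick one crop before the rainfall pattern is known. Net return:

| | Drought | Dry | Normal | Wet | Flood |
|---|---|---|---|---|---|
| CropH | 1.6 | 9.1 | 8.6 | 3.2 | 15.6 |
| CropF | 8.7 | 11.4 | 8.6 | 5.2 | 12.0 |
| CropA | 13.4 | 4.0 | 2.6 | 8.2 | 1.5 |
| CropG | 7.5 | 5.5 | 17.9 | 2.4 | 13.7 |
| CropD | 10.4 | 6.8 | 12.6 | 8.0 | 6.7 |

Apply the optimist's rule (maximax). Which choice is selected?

CropG

Row maxima: CropH=15.6, CropF=12.0, CropA=13.4, CropG=17.9, CropD=12.6
Best best-case = 17.9 → CropG.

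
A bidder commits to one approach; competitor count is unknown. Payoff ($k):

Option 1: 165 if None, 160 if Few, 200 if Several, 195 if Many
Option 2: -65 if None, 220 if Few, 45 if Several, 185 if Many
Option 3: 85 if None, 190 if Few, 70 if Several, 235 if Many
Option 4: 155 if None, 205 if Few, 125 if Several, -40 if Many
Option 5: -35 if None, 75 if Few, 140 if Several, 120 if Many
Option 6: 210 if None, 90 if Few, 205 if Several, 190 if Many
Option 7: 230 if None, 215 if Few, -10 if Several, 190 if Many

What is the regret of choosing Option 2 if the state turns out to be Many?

50

Best payoff under Many is 235.
Regret = 235 − 185 = 50.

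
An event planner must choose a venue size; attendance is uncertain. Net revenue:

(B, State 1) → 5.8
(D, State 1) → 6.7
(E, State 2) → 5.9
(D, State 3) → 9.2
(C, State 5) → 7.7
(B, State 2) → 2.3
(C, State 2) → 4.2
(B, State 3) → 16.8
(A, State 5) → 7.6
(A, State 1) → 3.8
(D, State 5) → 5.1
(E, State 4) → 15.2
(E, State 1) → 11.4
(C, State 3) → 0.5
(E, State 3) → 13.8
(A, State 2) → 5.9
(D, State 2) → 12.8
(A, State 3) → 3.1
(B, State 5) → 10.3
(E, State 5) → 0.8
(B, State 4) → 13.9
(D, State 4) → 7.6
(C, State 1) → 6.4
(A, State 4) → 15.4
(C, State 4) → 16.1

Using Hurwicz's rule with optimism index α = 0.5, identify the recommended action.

B

A: 0.5·15.4 + 0.5·3.1 = 9.25
B: 0.5·16.8 + 0.5·2.3 = 9.55
C: 0.5·16.1 + 0.5·0.5 = 8.3
D: 0.5·12.8 + 0.5·5.1 = 8.95
E: 0.5·15.2 + 0.5·0.8 = 8
Highest Hurwicz score = 9.55 → B.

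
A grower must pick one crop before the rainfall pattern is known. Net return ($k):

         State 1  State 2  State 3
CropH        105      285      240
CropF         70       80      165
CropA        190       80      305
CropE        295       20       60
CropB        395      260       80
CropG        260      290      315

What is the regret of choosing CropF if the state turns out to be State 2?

210

Best payoff under State 2 is 290.
Regret = 290 − 80 = 210.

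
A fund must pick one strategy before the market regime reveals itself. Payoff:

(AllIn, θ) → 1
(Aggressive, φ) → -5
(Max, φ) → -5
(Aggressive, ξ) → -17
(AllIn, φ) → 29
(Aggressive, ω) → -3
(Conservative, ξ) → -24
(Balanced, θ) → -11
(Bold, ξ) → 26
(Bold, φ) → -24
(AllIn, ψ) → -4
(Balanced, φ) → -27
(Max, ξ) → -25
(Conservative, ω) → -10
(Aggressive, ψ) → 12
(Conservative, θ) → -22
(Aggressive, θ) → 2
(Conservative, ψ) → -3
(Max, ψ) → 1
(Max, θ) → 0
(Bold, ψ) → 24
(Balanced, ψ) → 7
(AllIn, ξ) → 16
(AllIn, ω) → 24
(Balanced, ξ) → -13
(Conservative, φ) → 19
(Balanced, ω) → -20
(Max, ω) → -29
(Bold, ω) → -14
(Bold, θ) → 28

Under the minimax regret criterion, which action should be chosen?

AllIn

Column bests: θ=28, φ=29, ψ=24, ω=24, ξ=26.
Conservative regrets: 50, 10, 27, 34, 50 → max 50
Balanced regrets: 39, 56, 17, 44, 39 → max 56
Aggressive regrets: 26, 34, 12, 27, 43 → max 43
Bold regrets: 0, 53, 0, 38, 0 → max 53
AllIn regrets: 27, 0, 28, 0, 10 → max 28
Max regrets: 28, 34, 23, 53, 51 → max 53
Smallest max regret = 28 → AllIn.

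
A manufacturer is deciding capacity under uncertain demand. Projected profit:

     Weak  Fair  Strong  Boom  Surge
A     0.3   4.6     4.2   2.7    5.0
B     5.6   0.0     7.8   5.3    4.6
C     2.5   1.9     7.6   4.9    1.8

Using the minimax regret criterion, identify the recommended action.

C

Column bests: Weak=5.6, Fair=4.6, Strong=7.8, Boom=5.3, Surge=5.0.
A regrets: 5.3, 0.0, 3.6, 2.6, 0.0 → max 5.3
B regrets: 0.0, 4.6, 0.0, 0.0, 0.4 → max 4.6
C regrets: 3.1, 2.7, 0.2, 0.4, 3.2 → max 3.2
Smallest max regret = 3.2 → C.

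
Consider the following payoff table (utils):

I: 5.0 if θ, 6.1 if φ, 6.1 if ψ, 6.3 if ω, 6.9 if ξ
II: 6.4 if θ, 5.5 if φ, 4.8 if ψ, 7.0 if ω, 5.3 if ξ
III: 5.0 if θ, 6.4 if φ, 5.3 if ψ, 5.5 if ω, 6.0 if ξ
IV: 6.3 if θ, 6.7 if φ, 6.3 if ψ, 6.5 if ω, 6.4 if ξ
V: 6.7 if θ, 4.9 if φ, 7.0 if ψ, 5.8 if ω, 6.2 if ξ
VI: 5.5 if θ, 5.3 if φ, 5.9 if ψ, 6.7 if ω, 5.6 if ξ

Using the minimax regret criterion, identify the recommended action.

Column bests: θ=6.7, φ=6.7, ψ=7.0, ω=7.0, ξ=6.9.
I regrets: 1.7, 0.6, 0.9, 0.7, 0.0 → max 1.7
II regrets: 0.3, 1.2, 2.2, 0.0, 1.6 → max 2.2
III regrets: 1.7, 0.3, 1.7, 1.5, 0.9 → max 1.7
IV regrets: 0.4, 0.0, 0.7, 0.5, 0.5 → max 0.7
V regrets: 0.0, 1.8, 0.0, 1.2, 0.7 → max 1.8
VI regrets: 1.2, 1.4, 1.1, 0.3, 1.3 → max 1.4
Smallest max regret = 0.7 → IV.

IV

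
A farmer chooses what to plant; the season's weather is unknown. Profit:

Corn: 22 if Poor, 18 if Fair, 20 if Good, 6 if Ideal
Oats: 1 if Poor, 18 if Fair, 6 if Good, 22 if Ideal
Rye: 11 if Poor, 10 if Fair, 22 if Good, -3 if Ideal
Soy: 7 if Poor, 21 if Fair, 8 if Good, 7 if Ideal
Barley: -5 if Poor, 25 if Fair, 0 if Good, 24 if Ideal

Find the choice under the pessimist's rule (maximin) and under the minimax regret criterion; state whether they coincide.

Row minima: Corn=6, Oats=1, Rye=-3, Soy=7, Barley=-5
Best worst-case = 7 → Soy.
Column bests: Poor=22, Fair=25, Good=22, Ideal=24.
Corn regrets: 0, 7, 2, 18 → max 18
Oats regrets: 21, 7, 16, 2 → max 21
Rye regrets: 11, 15, 0, 27 → max 27
Soy regrets: 15, 4, 14, 17 → max 17
Barley regrets: 27, 0, 22, 0 → max 27
Smallest max regret = 17 → Soy.

maximin → Soy; minimax regret → Soy (agree)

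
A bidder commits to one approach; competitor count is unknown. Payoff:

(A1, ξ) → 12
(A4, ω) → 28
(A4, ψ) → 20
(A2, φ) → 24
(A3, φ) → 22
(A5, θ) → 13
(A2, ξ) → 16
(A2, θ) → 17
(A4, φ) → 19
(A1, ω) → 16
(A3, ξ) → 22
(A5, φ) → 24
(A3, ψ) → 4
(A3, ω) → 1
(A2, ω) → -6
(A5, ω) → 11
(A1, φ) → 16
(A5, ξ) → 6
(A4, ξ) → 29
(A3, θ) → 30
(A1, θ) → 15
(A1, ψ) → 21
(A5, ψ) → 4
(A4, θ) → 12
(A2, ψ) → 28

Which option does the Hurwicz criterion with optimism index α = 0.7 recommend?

A4

A1: 0.7·21 + 0.3·12 = 18.3
A2: 0.7·28 + 0.3·(-6) = 17.8
A3: 0.7·30 + 0.3·1 = 21.3
A4: 0.7·29 + 0.3·12 = 23.9
A5: 0.7·24 + 0.3·4 = 18
Highest Hurwicz score = 23.9 → A4.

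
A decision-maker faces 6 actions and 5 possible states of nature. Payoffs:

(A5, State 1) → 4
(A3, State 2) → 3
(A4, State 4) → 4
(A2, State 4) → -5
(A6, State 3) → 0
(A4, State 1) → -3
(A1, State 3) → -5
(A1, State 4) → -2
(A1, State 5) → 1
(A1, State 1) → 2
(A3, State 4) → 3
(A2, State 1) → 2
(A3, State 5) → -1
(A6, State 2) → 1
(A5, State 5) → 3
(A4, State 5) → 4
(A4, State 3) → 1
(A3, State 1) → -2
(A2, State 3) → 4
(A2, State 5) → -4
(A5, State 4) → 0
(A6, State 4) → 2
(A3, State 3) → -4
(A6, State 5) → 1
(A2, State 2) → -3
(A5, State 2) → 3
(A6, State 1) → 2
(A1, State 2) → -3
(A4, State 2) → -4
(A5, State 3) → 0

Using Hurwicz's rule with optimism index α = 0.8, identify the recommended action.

A5

A1: 0.8·2 + 0.2·(-5) = 0.6
A2: 0.8·4 + 0.2·(-5) = 2.2
A3: 0.8·3 + 0.2·(-4) = 1.6
A4: 0.8·4 + 0.2·(-4) = 2.4
A5: 0.8·4 + 0.2·0 = 3.2
A6: 0.8·2 + 0.2·0 = 1.6
Highest Hurwicz score = 3.2 → A5.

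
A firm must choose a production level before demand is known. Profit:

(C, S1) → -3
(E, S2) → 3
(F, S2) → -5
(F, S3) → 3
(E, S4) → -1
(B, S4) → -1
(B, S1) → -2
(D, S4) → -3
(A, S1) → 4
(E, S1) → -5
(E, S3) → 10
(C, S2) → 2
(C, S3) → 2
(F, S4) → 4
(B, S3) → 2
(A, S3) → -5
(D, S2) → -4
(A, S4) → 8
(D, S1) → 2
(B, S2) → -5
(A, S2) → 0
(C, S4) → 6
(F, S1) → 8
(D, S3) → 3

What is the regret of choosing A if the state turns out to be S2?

Best payoff under S2 is 3.
Regret = 3 − 0 = 3.

3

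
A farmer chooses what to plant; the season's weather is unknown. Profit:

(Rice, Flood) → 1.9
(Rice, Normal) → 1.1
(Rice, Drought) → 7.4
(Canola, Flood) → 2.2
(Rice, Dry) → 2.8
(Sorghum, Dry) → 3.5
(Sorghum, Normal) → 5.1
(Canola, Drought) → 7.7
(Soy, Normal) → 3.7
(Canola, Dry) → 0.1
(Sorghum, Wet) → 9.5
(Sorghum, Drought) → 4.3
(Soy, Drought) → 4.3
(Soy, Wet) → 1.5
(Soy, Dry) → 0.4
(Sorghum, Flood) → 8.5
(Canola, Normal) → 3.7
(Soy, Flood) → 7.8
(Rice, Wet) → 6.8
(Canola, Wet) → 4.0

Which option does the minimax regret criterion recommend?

Sorghum

Column bests: Drought=7.7, Dry=3.5, Normal=5.1, Wet=9.5, Flood=8.5.
Soy regrets: 3.4, 3.1, 1.4, 8.0, 0.7 → max 8.0
Rice regrets: 0.3, 0.7, 4.0, 2.7, 6.6 → max 6.6
Sorghum regrets: 3.4, 0.0, 0.0, 0.0, 0.0 → max 3.4
Canola regrets: 0.0, 3.4, 1.4, 5.5, 6.3 → max 6.3
Smallest max regret = 3.4 → Sorghum.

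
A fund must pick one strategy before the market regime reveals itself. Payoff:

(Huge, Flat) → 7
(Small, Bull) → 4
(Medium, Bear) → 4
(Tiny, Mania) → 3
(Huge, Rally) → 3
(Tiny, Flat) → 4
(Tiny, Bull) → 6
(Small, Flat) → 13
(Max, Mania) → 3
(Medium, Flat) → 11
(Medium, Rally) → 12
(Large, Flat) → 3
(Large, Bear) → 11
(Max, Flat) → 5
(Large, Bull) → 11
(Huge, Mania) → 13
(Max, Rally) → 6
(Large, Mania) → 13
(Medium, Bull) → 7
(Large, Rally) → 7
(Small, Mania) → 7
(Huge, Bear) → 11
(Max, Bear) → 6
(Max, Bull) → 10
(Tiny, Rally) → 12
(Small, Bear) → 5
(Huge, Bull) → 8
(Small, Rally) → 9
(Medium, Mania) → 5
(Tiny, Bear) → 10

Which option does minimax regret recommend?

Column bests: Bear=11, Flat=13, Bull=11, Rally=12, Mania=13.
Tiny regrets: 1, 9, 5, 0, 10 → max 10
Small regrets: 6, 0, 7, 3, 6 → max 7
Medium regrets: 7, 2, 4, 0, 8 → max 8
Large regrets: 0, 10, 0, 5, 0 → max 10
Huge regrets: 0, 6, 3, 9, 0 → max 9
Max regrets: 5, 8, 1, 6, 10 → max 10
Smallest max regret = 7 → Small.

Small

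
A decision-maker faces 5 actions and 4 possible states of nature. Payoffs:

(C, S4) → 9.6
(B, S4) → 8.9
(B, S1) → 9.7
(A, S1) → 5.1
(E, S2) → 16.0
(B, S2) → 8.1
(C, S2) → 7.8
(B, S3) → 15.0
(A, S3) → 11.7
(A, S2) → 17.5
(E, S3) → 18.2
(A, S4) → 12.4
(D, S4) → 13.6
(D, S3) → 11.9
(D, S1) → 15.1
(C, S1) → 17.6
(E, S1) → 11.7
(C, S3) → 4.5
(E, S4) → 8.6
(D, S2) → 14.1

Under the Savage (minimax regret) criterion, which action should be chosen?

E

Column bests: S1=17.6, S2=17.5, S3=18.2, S4=13.6.
A regrets: 12.5, 0.0, 6.5, 1.2 → max 12.5
B regrets: 7.9, 9.4, 3.2, 4.7 → max 9.4
C regrets: 0.0, 9.7, 13.7, 4.0 → max 13.7
D regrets: 2.5, 3.4, 6.3, 0.0 → max 6.3
E regrets: 5.9, 1.5, 0.0, 5.0 → max 5.9
Smallest max regret = 5.9 → E.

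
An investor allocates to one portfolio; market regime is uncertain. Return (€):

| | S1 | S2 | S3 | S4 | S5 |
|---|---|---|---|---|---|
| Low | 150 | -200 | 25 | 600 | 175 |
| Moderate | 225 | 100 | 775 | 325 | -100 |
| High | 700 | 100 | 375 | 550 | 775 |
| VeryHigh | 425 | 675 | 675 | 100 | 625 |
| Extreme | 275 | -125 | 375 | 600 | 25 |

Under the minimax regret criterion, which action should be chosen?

VeryHigh

Column bests: S1=700, S2=675, S3=775, S4=600, S5=775.
Low regrets: 550, 875, 750, 0, 600 → max 875
Moderate regrets: 475, 575, 0, 275, 875 → max 875
High regrets: 0, 575, 400, 50, 0 → max 575
VeryHigh regrets: 275, 0, 100, 500, 150 → max 500
Extreme regrets: 425, 800, 400, 0, 750 → max 800
Smallest max regret = 500 → VeryHigh.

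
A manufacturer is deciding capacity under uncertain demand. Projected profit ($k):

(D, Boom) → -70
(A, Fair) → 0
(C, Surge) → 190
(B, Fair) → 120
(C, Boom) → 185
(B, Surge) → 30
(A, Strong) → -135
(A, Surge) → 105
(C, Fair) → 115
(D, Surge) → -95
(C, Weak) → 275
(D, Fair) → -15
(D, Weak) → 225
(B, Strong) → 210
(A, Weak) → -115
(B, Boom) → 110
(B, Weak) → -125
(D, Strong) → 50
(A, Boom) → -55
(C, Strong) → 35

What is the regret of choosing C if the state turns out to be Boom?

0

Best payoff under Boom is 185.
Regret = 185 − 185 = 0.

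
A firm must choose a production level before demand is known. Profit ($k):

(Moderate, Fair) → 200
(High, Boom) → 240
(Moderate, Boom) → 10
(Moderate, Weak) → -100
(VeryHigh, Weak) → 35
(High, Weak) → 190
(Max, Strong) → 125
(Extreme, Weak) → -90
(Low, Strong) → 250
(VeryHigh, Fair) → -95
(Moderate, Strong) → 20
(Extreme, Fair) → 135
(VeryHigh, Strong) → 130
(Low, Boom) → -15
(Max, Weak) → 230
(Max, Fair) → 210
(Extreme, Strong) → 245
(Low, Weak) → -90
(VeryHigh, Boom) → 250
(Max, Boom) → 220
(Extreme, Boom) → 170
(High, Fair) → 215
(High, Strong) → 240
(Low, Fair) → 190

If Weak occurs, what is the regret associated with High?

Best payoff under Weak is 230.
Regret = 230 − 190 = 40.

40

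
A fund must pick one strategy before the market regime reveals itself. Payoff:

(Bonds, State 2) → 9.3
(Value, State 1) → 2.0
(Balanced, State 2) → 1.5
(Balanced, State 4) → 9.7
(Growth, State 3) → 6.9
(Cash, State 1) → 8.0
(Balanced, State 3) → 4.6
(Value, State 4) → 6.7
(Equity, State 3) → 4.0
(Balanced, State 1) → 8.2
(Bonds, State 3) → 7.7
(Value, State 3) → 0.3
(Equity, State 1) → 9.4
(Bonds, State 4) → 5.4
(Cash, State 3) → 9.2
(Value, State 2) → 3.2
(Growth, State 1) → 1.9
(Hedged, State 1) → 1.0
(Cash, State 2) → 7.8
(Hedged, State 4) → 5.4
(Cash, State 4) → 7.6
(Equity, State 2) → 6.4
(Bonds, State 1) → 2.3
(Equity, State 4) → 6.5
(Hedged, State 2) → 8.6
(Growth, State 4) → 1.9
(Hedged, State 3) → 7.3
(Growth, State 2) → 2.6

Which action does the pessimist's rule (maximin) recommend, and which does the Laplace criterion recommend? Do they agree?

Row minima: Growth=1.9, Balanced=1.5, Bonds=2.3, Cash=7.6, Hedged=1.0, Value=0.3, Equity=4.0
Best worst-case = 7.6 → Cash.
Row averages: Growth=3.325, Balanced=6, Bonds=6.175, Cash=8.15, Hedged=5.575, Value=3.05, Equity=6.575
Highest average = 8.15 → Cash.

maximin → Cash; laplace → Cash (agree)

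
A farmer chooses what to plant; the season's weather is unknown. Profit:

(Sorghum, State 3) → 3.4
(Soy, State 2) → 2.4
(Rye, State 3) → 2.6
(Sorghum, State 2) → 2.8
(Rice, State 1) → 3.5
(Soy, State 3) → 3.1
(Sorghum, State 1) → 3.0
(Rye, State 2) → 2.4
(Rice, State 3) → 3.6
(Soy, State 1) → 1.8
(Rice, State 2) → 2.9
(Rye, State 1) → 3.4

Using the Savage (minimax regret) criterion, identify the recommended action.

Column bests: State 1=3.5, State 2=2.9, State 3=3.6.
Rice regrets: 0.0, 0.0, 0.0 → max 0.0
Soy regrets: 1.7, 0.5, 0.5 → max 1.7
Sorghum regrets: 0.5, 0.1, 0.2 → max 0.5
Rye regrets: 0.1, 0.5, 1.0 → max 1.0
Smallest max regret = 0.0 → Rice.

Rice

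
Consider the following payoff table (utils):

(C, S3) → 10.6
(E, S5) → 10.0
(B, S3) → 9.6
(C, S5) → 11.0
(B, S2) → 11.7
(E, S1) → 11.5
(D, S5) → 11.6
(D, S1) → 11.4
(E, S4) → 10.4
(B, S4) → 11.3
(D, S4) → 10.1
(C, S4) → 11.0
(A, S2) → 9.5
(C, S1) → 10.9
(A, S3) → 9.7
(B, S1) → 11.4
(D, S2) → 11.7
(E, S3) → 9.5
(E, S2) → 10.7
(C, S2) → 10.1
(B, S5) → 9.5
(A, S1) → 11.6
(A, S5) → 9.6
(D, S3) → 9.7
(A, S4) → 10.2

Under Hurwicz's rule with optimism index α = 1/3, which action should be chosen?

A: 1/3·11.6 + 2/3·9.5 = 10.2
B: 1/3·11.7 + 2/3·9.5 = 307/30
C: 1/3·11.0 + 2/3·10.1 = 10.4
D: 1/3·11.7 + 2/3·9.7 = 311/30
E: 1/3·11.5 + 2/3·9.5 = 61/6
Highest Hurwicz score = 10.4 → C.

C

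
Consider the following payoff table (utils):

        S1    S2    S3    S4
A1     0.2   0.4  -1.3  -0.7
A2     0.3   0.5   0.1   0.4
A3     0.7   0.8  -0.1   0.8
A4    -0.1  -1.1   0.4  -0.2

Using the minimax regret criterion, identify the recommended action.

Column bests: S1=0.7, S2=0.8, S3=0.4, S4=0.8.
A1 regrets: 0.5, 0.4, 1.7, 1.5 → max 1.7
A2 regrets: 0.4, 0.3, 0.3, 0.4 → max 0.4
A3 regrets: 0.0, 0.0, 0.5, 0.0 → max 0.5
A4 regrets: 0.8, 1.9, 0.0, 1.0 → max 1.9
Smallest max regret = 0.4 → A2.

A2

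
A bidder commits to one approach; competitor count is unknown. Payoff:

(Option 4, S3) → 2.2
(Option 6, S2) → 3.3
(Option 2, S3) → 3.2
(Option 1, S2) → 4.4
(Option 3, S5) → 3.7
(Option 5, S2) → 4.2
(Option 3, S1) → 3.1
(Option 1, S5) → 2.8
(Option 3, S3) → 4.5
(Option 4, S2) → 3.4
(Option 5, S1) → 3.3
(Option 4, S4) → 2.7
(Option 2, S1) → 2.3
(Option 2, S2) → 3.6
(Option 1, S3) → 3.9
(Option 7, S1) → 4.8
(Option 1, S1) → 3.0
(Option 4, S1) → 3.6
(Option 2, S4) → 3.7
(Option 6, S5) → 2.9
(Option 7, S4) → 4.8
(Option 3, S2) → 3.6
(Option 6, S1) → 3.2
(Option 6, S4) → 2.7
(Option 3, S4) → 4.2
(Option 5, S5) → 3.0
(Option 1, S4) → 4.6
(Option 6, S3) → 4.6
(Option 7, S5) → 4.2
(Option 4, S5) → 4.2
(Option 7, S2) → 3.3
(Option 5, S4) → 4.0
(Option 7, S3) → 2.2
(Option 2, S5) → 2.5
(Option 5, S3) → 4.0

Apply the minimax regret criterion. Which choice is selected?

Option 5

Column bests: S1=4.8, S2=4.4, S3=4.6, S4=4.8, S5=4.2.
Option 1 regrets: 1.8, 0.0, 0.7, 0.2, 1.4 → max 1.8
Option 2 regrets: 2.5, 0.8, 1.4, 1.1, 1.7 → max 2.5
Option 3 regrets: 1.7, 0.8, 0.1, 0.6, 0.5 → max 1.7
Option 4 regrets: 1.2, 1.0, 2.4, 2.1, 0.0 → max 2.4
Option 5 regrets: 1.5, 0.2, 0.6, 0.8, 1.2 → max 1.5
Option 6 regrets: 1.6, 1.1, 0.0, 2.1, 1.3 → max 2.1
Option 7 regrets: 0.0, 1.1, 2.4, 0.0, 0.0 → max 2.4
Smallest max regret = 1.5 → Option 5.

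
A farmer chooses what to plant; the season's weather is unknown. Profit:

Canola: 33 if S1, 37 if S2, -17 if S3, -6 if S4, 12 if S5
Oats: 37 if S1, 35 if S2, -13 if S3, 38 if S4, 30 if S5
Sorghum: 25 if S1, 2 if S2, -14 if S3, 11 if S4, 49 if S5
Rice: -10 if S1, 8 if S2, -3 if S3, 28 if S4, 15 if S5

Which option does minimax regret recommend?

Oats

Column bests: S1=37, S2=37, S3=-3, S4=38, S5=49.
Canola regrets: 4, 0, 14, 44, 37 → max 44
Oats regrets: 0, 2, 10, 0, 19 → max 19
Sorghum regrets: 12, 35, 11, 27, 0 → max 35
Rice regrets: 47, 29, 0, 10, 34 → max 47
Smallest max regret = 19 → Oats.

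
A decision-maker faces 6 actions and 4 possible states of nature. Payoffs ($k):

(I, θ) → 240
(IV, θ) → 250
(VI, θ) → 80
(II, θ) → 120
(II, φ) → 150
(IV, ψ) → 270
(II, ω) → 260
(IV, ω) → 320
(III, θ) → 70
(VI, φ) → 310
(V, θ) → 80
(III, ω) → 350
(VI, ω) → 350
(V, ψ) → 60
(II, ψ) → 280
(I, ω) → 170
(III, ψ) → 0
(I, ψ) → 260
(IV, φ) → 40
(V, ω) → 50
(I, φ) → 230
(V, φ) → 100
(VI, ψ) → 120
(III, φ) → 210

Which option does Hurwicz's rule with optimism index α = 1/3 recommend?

I

I: 1/3·260 + 2/3·170 = 200
II: 1/3·280 + 2/3·120 = 520/3
III: 1/3·350 + 2/3·0 = 350/3
IV: 1/3·320 + 2/3·40 = 400/3
V: 1/3·100 + 2/3·50 = 200/3
VI: 1/3·350 + 2/3·80 = 170
Highest Hurwicz score = 200 → I.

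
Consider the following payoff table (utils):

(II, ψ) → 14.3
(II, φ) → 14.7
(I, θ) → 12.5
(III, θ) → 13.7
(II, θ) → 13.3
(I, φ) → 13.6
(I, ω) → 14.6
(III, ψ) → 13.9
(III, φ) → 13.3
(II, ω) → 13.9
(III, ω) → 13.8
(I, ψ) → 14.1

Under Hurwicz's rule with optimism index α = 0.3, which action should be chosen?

I: 0.3·14.6 + 0.7·12.5 = 13.13
II: 0.3·14.7 + 0.7·13.3 = 13.72
III: 0.3·13.9 + 0.7·13.3 = 13.48
Highest Hurwicz score = 13.72 → II.

II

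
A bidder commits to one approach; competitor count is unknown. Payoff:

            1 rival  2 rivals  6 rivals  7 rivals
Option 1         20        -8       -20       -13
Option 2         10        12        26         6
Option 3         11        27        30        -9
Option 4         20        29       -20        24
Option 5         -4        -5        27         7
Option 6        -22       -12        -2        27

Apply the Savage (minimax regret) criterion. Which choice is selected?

Option 2

Column bests: 1 rival=20, 2 rivals=29, 6 rivals=30, 7 rivals=27.
Option 1 regrets: 0, 37, 50, 40 → max 50
Option 2 regrets: 10, 17, 4, 21 → max 21
Option 3 regrets: 9, 2, 0, 36 → max 36
Option 4 regrets: 0, 0, 50, 3 → max 50
Option 5 regrets: 24, 34, 3, 20 → max 34
Option 6 regrets: 42, 41, 32, 0 → max 42
Smallest max regret = 21 → Option 2.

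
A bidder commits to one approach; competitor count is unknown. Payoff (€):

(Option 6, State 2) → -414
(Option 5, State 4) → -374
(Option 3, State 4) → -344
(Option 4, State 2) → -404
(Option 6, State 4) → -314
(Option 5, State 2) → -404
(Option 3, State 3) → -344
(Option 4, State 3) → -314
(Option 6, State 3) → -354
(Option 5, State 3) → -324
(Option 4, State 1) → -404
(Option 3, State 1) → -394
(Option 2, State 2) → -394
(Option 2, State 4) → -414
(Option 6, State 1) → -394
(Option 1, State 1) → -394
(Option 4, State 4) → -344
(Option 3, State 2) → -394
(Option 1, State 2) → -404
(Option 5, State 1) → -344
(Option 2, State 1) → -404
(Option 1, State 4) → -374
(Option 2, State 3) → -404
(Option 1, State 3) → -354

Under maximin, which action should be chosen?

Option 3

Row minima: Option 1=-404, Option 2=-414, Option 3=-394, Option 4=-404, Option 5=-404, Option 6=-414
Best worst-case = -394 → Option 3.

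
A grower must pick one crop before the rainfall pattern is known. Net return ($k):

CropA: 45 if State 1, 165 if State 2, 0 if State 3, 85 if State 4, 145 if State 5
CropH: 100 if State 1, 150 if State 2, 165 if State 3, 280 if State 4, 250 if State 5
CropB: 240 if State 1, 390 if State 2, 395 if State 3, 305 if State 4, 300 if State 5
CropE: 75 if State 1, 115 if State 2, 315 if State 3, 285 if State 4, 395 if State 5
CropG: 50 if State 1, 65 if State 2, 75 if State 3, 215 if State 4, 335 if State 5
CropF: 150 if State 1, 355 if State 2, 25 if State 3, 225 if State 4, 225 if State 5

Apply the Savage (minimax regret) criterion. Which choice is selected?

CropB

Column bests: State 1=240, State 2=390, State 3=395, State 4=305, State 5=395.
CropA regrets: 195, 225, 395, 220, 250 → max 395
CropH regrets: 140, 240, 230, 25, 145 → max 240
CropB regrets: 0, 0, 0, 0, 95 → max 95
CropE regrets: 165, 275, 80, 20, 0 → max 275
CropG regrets: 190, 325, 320, 90, 60 → max 325
CropF regrets: 90, 35, 370, 80, 170 → max 370
Smallest max regret = 95 → CropB.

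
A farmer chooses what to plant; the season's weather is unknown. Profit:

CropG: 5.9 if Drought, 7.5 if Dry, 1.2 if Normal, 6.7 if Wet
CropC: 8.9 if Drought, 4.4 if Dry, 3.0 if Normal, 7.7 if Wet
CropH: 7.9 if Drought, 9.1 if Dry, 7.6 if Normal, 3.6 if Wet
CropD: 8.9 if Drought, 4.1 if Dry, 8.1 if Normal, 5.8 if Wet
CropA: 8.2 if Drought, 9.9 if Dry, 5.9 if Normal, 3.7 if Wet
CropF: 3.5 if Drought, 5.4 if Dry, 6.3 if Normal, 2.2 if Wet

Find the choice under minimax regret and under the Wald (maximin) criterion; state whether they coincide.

minimax regret → CropA; maximin → CropD (disagree)

Column bests: Drought=8.9, Dry=9.9, Normal=8.1, Wet=7.7.
CropG regrets: 3.0, 2.4, 6.9, 1.0 → max 6.9
CropC regrets: 0.0, 5.5, 5.1, 0.0 → max 5.5
CropH regrets: 1.0, 0.8, 0.5, 4.1 → max 4.1
CropD regrets: 0.0, 5.8, 0.0, 1.9 → max 5.8
CropA regrets: 0.7, 0.0, 2.2, 4.0 → max 4.0
CropF regrets: 5.4, 4.5, 1.8, 5.5 → max 5.5
Smallest max regret = 4.0 → CropA.
Row minima: CropG=1.2, CropC=3.0, CropH=3.6, CropD=4.1, CropA=3.7, CropF=2.2
Best worst-case = 4.1 → CropD.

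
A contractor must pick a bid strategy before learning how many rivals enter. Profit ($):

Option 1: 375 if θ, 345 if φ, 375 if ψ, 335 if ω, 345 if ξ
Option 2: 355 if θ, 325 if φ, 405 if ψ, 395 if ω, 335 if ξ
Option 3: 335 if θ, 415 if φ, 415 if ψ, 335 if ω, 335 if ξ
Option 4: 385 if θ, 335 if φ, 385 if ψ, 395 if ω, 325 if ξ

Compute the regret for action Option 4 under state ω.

0

Best payoff under ω is 395.
Regret = 395 − 395 = 0.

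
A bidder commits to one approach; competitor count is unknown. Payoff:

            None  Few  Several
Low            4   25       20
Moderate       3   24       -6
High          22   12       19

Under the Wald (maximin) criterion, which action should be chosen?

Row minima: Low=4, Moderate=-6, High=12
Best worst-case = 12 → High.

High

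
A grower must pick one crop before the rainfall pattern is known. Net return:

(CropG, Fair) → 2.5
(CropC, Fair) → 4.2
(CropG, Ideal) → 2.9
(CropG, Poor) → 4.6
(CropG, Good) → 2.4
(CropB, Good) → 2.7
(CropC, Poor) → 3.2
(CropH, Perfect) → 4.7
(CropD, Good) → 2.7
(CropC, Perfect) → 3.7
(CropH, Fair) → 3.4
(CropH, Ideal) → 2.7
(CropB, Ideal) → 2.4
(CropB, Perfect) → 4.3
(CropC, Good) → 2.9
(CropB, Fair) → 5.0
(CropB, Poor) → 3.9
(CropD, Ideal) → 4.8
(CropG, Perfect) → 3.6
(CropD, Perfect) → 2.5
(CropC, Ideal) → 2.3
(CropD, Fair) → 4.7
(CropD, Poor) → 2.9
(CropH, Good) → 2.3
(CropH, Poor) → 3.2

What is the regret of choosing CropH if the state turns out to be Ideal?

Best payoff under Ideal is 4.8.
Regret = 4.8 − 2.7 = 2.1.

2.1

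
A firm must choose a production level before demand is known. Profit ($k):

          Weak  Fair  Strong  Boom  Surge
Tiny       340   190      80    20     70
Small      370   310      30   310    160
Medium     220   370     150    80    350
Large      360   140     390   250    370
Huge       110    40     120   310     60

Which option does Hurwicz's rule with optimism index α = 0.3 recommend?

Tiny: 0.3·340 + 0.7·20 = 116
Small: 0.3·370 + 0.7·30 = 132
Medium: 0.3·370 + 0.7·80 = 167
Large: 0.3·390 + 0.7·140 = 215
Huge: 0.3·310 + 0.7·40 = 121
Highest Hurwicz score = 215 → Large.

Large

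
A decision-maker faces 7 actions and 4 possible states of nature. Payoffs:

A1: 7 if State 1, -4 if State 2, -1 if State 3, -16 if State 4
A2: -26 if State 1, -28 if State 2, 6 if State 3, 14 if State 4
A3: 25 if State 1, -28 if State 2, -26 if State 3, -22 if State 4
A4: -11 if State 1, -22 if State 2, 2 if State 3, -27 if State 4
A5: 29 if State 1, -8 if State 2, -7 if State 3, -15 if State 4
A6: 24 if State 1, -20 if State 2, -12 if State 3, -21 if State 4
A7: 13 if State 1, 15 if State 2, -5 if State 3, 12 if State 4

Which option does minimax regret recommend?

Column bests: State 1=29, State 2=15, State 3=6, State 4=14.
A1 regrets: 22, 19, 7, 30 → max 30
A2 regrets: 55, 43, 0, 0 → max 55
A3 regrets: 4, 43, 32, 36 → max 43
A4 regrets: 40, 37, 4, 41 → max 41
A5 regrets: 0, 23, 13, 29 → max 29
A6 regrets: 5, 35, 18, 35 → max 35
A7 regrets: 16, 0, 11, 2 → max 16
Smallest max regret = 16 → A7.

A7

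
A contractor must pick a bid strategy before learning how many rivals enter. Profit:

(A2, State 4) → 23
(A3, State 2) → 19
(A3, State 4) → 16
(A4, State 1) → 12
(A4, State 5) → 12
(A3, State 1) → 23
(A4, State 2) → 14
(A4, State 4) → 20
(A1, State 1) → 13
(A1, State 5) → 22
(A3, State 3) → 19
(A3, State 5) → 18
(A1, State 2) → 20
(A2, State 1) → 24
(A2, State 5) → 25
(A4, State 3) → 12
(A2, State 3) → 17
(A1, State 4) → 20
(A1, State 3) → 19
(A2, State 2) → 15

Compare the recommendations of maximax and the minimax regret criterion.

Row maxima: A1=22, A2=25, A3=23, A4=20
Best best-case = 25 → A2.
Column bests: State 1=24, State 2=20, State 3=19, State 4=23, State 5=25.
A1 regrets: 11, 0, 0, 3, 3 → max 11
A2 regrets: 0, 5, 2, 0, 0 → max 5
A3 regrets: 1, 1, 0, 7, 7 → max 7
A4 regrets: 12, 6, 7, 3, 13 → max 13
Smallest max regret = 5 → A2.

maximax → A2; minimax regret → A2 (agree)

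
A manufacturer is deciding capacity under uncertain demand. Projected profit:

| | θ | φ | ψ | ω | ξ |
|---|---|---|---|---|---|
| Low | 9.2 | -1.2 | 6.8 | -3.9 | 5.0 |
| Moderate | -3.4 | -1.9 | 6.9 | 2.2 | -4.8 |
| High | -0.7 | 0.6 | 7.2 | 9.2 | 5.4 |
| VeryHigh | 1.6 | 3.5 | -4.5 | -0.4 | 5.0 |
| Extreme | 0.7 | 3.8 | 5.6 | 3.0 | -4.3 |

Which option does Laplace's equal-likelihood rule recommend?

High

Row averages: Low=3.18, Moderate=-0.2, High=4.34, VeryHigh=1.04, Extreme=1.76
Highest average = 4.34 → High.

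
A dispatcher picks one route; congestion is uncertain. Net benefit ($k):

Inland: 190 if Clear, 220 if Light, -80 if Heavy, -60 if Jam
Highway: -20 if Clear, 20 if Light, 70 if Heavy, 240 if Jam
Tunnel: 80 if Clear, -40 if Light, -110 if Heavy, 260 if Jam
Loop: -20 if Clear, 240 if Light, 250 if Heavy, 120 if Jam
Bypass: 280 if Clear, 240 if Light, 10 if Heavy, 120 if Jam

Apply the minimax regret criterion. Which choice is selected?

Column bests: Clear=280, Light=240, Heavy=250, Jam=260.
Inland regrets: 90, 20, 330, 320 → max 330
Highway regrets: 300, 220, 180, 20 → max 300
Tunnel regrets: 200, 280, 360, 0 → max 360
Loop regrets: 300, 0, 0, 140 → max 300
Bypass regrets: 0, 0, 240, 140 → max 240
Smallest max regret = 240 → Bypass.

Bypass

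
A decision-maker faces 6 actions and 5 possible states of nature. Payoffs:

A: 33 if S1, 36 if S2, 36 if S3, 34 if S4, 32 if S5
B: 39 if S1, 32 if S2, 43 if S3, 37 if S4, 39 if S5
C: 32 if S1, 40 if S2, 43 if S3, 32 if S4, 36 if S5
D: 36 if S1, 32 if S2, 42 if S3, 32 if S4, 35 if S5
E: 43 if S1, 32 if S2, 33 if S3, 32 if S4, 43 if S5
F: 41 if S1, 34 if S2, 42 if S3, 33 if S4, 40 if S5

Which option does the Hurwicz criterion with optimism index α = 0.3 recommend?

F

A: 0.3·36 + 0.7·32 = 33.2
B: 0.3·43 + 0.7·32 = 35.3
C: 0.3·43 + 0.7·32 = 35.3
D: 0.3·42 + 0.7·32 = 35
E: 0.3·43 + 0.7·32 = 35.3
F: 0.3·42 + 0.7·33 = 35.7
Highest Hurwicz score = 35.7 → F.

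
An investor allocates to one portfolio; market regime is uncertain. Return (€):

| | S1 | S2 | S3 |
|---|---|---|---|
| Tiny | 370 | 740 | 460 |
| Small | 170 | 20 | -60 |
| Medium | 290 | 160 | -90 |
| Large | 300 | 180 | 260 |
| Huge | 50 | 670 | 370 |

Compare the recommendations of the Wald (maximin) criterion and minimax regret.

maximin → Tiny; minimax regret → Tiny (agree)

Row minima: Tiny=370, Small=-60, Medium=-90, Large=180, Huge=50
Best worst-case = 370 → Tiny.
Column bests: S1=370, S2=740, S3=460.
Tiny regrets: 0, 0, 0 → max 0
Small regrets: 200, 720, 520 → max 720
Medium regrets: 80, 580, 550 → max 580
Large regrets: 70, 560, 200 → max 560
Huge regrets: 320, 70, 90 → max 320
Smallest max regret = 0 → Tiny.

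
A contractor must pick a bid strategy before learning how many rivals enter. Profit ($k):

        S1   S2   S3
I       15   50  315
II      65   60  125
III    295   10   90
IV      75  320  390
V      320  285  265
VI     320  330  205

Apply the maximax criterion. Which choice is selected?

IV

Row maxima: I=315, II=125, III=295, IV=390, V=320, VI=330
Best best-case = 390 → IV.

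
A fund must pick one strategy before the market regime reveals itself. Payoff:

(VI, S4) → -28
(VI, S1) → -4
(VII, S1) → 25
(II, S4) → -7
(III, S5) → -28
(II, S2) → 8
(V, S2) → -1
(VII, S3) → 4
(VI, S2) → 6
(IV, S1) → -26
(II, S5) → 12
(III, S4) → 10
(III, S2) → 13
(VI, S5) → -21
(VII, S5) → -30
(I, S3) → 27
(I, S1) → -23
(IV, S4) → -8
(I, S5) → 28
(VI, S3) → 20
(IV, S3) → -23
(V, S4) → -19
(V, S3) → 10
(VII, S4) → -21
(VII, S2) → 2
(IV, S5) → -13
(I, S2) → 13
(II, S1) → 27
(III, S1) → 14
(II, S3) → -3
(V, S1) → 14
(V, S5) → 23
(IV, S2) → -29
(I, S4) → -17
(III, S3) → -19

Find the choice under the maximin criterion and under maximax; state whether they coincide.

Row minima: I=-23, II=-7, III=-28, IV=-29, V=-19, VI=-28, VII=-30
Best worst-case = -7 → II.
Row maxima: I=28, II=27, III=14, IV=-8, V=23, VI=20, VII=25
Best best-case = 28 → I.

maximin → II; maximax → I (disagree)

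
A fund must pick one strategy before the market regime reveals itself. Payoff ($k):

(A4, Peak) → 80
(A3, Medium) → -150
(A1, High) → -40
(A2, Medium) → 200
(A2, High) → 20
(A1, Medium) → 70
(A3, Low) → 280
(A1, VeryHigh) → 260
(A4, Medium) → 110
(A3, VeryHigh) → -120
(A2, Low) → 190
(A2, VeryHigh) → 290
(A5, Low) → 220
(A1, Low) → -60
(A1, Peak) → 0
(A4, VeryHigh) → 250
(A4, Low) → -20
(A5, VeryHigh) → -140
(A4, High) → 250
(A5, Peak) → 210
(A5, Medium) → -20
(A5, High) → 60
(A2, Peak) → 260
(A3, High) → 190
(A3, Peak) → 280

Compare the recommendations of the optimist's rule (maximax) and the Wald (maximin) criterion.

maximax → A2; maximin → A2 (agree)

Row maxima: A1=260, A2=290, A3=280, A4=250, A5=220
Best best-case = 290 → A2.
Row minima: A1=-60, A2=20, A3=-150, A4=-20, A5=-140
Best worst-case = 20 → A2.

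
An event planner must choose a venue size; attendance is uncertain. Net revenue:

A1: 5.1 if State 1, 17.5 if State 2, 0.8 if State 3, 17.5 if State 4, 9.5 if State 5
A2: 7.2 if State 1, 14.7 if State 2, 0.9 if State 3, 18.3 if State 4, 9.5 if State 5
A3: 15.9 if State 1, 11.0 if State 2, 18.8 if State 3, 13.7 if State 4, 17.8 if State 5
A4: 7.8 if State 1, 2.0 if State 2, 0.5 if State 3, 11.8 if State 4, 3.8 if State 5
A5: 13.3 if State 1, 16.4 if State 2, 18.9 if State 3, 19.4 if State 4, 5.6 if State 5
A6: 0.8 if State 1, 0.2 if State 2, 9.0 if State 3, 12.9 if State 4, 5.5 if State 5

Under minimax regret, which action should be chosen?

A3

Column bests: State 1=15.9, State 2=17.5, State 3=18.9, State 4=19.4, State 5=17.8.
A1 regrets: 10.8, 0.0, 18.1, 1.9, 8.3 → max 18.1
A2 regrets: 8.7, 2.8, 18.0, 1.1, 8.3 → max 18.0
A3 regrets: 0.0, 6.5, 0.1, 5.7, 0.0 → max 6.5
A4 regrets: 8.1, 15.5, 18.4, 7.6, 14.0 → max 18.4
A5 regrets: 2.6, 1.1, 0.0, 0.0, 12.2 → max 12.2
A6 regrets: 15.1, 17.3, 9.9, 6.5, 12.3 → max 17.3
Smallest max regret = 6.5 → A3.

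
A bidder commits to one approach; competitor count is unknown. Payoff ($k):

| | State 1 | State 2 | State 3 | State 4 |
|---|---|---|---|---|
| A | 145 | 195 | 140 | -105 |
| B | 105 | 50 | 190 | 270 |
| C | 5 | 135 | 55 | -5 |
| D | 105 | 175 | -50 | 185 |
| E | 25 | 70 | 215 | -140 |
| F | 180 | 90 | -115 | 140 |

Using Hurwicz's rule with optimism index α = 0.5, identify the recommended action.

B

A: 0.5·195 + 0.5·(-105) = 45
B: 0.5·270 + 0.5·50 = 160
C: 0.5·135 + 0.5·(-5) = 65
D: 0.5·185 + 0.5·(-50) = 67.5
E: 0.5·215 + 0.5·(-140) = 37.5
F: 0.5·180 + 0.5·(-115) = 32.5
Highest Hurwicz score = 160 → B.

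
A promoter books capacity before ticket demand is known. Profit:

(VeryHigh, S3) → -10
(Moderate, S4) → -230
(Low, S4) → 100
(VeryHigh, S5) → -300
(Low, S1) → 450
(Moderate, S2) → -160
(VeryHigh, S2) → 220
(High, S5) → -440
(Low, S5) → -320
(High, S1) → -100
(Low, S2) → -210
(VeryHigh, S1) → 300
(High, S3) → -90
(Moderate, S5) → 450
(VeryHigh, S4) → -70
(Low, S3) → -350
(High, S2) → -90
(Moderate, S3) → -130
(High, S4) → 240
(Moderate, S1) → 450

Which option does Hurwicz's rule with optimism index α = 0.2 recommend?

Moderate

Low: 0.2·450 + 0.8·(-350) = -190
Moderate: 0.2·450 + 0.8·(-230) = -94
High: 0.2·240 + 0.8·(-440) = -304
VeryHigh: 0.2·300 + 0.8·(-300) = -180
Highest Hurwicz score = -94 → Moderate.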